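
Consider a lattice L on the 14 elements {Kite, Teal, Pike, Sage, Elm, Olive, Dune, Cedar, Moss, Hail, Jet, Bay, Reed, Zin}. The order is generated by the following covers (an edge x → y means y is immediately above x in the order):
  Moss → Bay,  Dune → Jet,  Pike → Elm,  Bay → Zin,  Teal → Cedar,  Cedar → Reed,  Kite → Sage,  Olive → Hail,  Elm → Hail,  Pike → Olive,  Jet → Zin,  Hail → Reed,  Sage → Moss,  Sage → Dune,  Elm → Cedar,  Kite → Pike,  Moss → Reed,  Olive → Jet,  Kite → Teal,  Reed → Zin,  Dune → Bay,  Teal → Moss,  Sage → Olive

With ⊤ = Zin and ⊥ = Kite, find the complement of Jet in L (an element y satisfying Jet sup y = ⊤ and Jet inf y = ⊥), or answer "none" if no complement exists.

Need y with Jet ∨ y = Zin and Jet ∧ y = Kite.
Checking each element gives: Teal.

Teal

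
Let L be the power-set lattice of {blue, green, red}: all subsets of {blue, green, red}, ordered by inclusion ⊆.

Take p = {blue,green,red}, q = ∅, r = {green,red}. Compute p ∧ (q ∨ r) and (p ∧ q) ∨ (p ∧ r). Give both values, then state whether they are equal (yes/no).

{green,red}; {green,red}; yes

q ∨ r = {green,red}, so p ∧ (q ∨ r) = {blue,green,red} ∧ {green,red} = {green,red}.
p ∧ q = ∅ and p ∧ r = {green,red}, so (p ∧ q) ∨ (p ∧ r) = ∅ ∨ {green,red} = {green,red}.
Equal: yes.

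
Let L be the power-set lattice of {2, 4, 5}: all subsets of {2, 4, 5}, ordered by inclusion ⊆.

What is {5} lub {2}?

Under ⊆, join is union: {5} ∪ {2} = {2,5}.

{2,5}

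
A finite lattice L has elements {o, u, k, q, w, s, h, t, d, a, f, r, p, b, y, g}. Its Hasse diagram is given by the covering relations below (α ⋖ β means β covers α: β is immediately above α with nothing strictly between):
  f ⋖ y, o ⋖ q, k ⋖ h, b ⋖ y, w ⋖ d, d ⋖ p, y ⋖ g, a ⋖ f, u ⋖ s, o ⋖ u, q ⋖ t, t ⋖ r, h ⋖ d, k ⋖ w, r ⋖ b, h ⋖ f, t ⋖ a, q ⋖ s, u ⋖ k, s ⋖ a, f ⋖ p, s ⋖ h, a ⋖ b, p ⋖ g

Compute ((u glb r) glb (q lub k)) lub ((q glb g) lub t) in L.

t

u ∧ r = o
q ∨ k = h
o ∧ h = o
q ∧ g = q
q ∨ t = t
o ∨ t = t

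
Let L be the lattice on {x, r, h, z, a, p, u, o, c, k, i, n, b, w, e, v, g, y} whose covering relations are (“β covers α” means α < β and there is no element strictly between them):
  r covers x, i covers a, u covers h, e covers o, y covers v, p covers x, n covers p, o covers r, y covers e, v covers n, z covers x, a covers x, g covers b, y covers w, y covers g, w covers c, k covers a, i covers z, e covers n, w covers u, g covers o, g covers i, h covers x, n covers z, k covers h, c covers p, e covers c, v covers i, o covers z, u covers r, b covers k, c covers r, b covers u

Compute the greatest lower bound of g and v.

Common lower bounds of {g, v}: a, i, x, z.
The greatest among these is i.

i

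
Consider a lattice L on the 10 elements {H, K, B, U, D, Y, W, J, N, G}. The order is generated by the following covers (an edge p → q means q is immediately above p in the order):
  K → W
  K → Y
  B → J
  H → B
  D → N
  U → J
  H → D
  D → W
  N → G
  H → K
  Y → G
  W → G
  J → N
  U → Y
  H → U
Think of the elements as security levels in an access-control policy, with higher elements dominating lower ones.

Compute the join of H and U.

Common upper bounds of {H, U}: G, J, N, U, Y.
The least among these is U.

U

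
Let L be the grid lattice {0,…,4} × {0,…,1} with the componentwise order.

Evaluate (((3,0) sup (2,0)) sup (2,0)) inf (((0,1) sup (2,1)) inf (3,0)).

(3,0) ∨ (2,0) = (3,0)
(3,0) ∨ (2,0) = (3,0)
(0,1) ∨ (2,1) = (2,1)
(2,1) ∧ (3,0) = (2,0)
(3,0) ∧ (2,0) = (2,0)

(2,0)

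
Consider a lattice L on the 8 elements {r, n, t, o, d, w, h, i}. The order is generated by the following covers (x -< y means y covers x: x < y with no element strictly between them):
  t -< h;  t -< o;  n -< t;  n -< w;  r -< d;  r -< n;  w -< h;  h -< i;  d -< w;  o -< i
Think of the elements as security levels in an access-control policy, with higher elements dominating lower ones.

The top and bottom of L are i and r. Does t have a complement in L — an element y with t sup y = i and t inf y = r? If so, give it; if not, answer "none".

none

For every candidate y, either t ∨ y ≠ i or t ∧ y ≠ r; no complement exists.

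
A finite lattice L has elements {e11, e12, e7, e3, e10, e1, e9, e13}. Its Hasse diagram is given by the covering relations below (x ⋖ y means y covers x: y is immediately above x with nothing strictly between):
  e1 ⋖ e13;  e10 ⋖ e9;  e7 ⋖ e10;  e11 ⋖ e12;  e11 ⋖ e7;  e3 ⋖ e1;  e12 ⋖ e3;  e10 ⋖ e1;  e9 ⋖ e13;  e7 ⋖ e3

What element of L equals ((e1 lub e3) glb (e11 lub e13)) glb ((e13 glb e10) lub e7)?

e1 ∨ e3 = e1
e11 ∨ e13 = e13
e1 ∧ e13 = e1
e13 ∧ e10 = e10
e10 ∨ e7 = e10
e1 ∧ e10 = e10

e10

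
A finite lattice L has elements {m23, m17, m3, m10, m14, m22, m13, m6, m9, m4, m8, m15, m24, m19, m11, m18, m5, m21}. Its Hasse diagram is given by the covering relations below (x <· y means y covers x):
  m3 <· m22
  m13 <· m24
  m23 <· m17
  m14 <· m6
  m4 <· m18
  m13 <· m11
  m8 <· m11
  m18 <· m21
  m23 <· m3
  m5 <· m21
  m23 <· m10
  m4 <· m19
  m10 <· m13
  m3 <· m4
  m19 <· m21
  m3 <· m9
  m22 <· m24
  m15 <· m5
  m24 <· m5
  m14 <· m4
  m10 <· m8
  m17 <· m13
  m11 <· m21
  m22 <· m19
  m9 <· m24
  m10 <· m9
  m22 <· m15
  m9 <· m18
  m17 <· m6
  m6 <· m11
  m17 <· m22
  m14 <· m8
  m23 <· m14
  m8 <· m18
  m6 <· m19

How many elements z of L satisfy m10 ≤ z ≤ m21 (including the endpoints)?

9

The interval [m10, m21] = {m10, m11, m13, m18, m21, m24, m5, m8, m9}, which has 9 elements.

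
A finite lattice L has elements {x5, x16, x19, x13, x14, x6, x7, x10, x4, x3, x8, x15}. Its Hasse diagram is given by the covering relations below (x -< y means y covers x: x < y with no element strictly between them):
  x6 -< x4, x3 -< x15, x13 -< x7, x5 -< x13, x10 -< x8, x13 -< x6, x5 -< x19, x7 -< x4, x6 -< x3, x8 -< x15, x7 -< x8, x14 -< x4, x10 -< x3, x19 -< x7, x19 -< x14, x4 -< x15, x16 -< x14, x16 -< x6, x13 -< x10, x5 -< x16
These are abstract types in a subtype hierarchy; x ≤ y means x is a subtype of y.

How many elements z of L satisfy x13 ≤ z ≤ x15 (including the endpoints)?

The interval [x13, x15] = {x10, x13, x15, x3, x4, x6, x7, x8}, which has 8 elements.

8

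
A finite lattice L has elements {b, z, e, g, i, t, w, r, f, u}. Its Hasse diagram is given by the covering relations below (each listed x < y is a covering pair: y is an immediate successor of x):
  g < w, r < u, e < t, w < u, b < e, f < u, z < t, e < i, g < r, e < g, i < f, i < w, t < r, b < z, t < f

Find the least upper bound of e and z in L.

t

Common upper bounds of {e, z}: f, r, t, u.
The least among these is t.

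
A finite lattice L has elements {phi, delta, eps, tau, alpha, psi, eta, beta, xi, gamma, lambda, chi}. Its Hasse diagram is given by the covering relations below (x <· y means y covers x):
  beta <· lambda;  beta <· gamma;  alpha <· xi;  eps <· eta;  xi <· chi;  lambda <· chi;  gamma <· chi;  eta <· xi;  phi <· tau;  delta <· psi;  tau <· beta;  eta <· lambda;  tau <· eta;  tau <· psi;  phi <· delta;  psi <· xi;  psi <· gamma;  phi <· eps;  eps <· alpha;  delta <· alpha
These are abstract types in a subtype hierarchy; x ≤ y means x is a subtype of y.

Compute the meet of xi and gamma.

Common lower bounds of {xi, gamma}: delta, phi, psi, tau.
The greatest among these is psi.

psi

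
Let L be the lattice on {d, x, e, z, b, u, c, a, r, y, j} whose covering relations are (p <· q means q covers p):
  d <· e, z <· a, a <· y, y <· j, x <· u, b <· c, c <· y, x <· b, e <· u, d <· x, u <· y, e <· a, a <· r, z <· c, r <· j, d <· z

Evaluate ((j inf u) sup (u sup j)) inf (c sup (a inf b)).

c

j ∧ u = u
u ∨ j = j
u ∨ j = j
a ∧ b = d
c ∨ d = c
j ∧ c = c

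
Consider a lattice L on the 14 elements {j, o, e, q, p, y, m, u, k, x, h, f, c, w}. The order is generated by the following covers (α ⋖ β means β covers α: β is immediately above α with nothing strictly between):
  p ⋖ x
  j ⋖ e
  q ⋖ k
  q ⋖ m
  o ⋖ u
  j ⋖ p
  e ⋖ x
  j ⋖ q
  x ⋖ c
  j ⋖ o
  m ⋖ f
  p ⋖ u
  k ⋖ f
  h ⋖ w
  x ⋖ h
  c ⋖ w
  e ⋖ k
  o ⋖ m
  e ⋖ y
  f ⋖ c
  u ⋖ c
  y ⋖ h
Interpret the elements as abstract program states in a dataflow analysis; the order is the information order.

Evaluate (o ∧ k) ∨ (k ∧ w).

o ∧ k = j
k ∧ w = k
j ∨ k = k

k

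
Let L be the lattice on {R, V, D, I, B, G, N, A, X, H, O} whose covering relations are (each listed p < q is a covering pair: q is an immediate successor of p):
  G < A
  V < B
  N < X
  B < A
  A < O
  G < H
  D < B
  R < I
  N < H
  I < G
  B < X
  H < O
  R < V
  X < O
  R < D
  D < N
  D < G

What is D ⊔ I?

Common upper bounds of {D, I}: A, G, H, O.
The least among these is G.

G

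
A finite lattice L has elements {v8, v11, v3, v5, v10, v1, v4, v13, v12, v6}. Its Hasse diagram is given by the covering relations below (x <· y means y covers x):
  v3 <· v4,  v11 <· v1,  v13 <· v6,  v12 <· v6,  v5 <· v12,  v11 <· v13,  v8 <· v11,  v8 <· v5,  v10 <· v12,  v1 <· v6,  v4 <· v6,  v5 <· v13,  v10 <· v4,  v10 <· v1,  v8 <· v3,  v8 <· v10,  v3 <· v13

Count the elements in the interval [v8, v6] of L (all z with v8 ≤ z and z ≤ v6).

10

The interval [v8, v6] = {v1, v10, v11, v12, v13, v3, v4, v5, v6, v8}, which has 10 elements.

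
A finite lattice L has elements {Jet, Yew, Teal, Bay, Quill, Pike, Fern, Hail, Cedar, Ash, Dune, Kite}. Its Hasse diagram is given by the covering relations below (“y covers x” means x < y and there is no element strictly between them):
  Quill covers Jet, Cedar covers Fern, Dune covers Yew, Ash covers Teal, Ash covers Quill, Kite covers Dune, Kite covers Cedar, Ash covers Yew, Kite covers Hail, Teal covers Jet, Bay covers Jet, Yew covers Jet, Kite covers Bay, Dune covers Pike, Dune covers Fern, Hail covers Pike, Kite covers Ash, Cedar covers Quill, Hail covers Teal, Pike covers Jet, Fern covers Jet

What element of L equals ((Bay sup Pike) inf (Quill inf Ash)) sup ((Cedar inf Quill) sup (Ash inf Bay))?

Bay ∨ Pike = Kite
Quill ∧ Ash = Quill
Kite ∧ Quill = Quill
Cedar ∧ Quill = Quill
Ash ∧ Bay = Jet
Quill ∨ Jet = Quill
Quill ∨ Quill = Quill

Quill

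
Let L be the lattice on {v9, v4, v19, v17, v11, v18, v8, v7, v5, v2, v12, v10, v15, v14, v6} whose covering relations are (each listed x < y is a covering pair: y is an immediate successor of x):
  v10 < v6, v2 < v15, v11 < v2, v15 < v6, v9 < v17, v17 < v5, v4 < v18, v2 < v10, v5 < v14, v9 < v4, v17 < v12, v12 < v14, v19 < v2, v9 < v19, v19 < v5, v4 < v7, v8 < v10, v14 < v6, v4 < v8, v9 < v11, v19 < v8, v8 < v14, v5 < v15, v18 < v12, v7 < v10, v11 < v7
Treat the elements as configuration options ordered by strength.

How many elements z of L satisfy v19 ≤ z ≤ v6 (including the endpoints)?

The interval [v19, v6] = {v10, v14, v15, v19, v2, v5, v6, v8}, which has 8 elements.

8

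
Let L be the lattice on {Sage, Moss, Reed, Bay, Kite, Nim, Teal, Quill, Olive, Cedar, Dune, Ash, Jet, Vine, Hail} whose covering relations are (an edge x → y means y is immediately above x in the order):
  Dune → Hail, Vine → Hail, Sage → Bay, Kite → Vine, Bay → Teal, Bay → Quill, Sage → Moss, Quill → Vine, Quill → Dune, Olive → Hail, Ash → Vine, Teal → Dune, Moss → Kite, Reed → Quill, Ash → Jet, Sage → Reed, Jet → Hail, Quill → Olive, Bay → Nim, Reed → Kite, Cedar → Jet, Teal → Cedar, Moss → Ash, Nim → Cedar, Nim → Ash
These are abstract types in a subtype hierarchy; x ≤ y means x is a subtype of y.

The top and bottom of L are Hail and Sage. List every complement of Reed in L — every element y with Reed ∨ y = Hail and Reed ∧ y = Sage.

Cedar, Jet

Need y with Reed ∨ y = Hail and Reed ∧ y = Sage.
Checking each element gives: Cedar, Jet.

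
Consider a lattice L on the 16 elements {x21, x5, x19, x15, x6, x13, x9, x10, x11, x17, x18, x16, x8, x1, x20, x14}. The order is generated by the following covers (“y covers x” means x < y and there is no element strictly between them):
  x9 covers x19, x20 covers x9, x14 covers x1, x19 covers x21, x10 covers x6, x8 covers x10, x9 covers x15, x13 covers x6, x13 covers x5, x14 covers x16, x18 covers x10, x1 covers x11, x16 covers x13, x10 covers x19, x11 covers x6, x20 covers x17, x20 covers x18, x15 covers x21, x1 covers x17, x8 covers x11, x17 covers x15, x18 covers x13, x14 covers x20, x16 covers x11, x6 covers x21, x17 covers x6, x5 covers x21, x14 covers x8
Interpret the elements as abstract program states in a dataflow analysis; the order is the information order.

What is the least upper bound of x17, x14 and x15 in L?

Common upper bounds of {x17, x14, x15}: x14.
The least among these is x14.

x14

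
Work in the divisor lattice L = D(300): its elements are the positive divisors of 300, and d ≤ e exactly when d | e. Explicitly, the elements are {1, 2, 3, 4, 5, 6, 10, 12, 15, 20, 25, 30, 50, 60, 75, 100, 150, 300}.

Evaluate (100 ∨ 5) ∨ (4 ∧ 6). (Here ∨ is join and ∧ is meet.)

100 ∨ 5 = 100
4 ∧ 6 = 2
100 ∨ 2 = 100

100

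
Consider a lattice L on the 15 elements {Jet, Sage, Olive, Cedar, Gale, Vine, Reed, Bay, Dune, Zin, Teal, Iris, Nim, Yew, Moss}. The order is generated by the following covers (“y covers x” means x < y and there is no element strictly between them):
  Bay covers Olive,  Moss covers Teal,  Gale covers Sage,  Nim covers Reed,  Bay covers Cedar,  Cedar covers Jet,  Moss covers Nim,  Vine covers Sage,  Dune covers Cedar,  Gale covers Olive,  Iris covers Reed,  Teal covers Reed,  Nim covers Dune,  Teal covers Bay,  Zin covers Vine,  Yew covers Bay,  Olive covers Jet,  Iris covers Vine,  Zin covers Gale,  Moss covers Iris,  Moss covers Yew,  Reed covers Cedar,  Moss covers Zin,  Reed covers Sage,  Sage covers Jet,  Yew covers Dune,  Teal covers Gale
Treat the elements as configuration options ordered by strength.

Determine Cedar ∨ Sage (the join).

Common upper bounds of {Cedar, Sage}: Iris, Moss, Nim, Reed, Teal.
The least among these is Reed.

Reed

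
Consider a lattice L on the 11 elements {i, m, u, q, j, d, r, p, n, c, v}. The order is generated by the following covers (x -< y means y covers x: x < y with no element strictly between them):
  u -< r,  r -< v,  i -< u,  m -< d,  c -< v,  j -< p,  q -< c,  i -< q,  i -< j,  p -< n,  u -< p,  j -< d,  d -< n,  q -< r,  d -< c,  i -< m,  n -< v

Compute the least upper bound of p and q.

Common upper bounds of {p, q}: v.
The least among these is v.

v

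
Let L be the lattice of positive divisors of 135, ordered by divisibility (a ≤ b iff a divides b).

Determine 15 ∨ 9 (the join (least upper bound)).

45

Common upper bounds of {15, 9}: 135, 45.
The least among these is 45.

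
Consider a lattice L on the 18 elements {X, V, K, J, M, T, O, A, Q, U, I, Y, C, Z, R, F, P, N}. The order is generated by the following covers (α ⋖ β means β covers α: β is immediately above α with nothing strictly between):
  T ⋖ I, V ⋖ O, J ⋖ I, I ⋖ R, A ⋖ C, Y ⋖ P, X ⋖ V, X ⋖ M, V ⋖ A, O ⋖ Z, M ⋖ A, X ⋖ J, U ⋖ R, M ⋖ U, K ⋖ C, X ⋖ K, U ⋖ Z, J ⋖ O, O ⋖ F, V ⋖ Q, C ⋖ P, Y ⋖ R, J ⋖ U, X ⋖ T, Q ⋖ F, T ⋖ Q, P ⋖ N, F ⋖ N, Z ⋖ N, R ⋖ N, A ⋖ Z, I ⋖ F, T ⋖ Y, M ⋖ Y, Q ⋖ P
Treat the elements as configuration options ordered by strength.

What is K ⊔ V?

C

Common upper bounds of {K, V}: C, N, P.
The least among these is C.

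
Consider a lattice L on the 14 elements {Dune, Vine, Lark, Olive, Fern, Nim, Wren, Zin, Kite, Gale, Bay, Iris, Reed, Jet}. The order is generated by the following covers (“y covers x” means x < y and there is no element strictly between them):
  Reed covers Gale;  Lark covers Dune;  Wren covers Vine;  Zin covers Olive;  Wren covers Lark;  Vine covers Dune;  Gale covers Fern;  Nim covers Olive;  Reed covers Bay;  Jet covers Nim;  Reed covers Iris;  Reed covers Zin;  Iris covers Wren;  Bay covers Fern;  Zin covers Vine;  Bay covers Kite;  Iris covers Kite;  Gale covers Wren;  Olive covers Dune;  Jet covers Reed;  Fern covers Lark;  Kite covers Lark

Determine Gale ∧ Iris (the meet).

Common lower bounds of {Gale, Iris}: Dune, Lark, Vine, Wren.
The greatest among these is Wren.

Wren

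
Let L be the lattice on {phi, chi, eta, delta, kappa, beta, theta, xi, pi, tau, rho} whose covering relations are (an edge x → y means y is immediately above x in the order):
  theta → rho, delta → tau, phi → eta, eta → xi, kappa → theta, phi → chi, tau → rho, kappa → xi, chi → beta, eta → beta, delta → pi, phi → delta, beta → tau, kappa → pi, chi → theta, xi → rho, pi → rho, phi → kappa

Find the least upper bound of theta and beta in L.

Common upper bounds of {theta, beta}: rho.
The least among these is rho.

rho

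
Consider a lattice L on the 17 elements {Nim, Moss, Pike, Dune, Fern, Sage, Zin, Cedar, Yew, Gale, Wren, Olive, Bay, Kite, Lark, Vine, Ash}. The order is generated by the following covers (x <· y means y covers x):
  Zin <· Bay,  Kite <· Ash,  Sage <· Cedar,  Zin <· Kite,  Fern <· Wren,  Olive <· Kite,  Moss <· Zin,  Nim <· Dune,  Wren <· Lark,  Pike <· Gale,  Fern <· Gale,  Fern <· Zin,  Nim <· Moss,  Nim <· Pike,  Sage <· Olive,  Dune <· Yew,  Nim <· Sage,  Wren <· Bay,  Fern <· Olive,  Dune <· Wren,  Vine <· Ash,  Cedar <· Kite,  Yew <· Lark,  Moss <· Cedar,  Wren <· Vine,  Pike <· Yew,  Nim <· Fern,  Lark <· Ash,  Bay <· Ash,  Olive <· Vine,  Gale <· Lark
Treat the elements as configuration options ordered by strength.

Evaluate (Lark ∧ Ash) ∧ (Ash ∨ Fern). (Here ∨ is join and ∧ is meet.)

Lark ∧ Ash = Lark
Ash ∨ Fern = Ash
Lark ∧ Ash = Lark

Lark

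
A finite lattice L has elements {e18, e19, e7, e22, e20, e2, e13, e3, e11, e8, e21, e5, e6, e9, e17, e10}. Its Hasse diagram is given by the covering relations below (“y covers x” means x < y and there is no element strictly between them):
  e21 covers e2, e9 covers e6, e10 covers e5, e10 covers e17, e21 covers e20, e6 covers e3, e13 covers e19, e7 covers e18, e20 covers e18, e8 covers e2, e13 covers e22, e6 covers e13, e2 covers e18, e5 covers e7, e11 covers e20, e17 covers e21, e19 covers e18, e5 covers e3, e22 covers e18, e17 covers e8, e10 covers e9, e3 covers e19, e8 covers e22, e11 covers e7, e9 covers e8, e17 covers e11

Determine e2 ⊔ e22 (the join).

Common upper bounds of {e2, e22}: e10, e17, e8, e9.
The least among these is e8.

e8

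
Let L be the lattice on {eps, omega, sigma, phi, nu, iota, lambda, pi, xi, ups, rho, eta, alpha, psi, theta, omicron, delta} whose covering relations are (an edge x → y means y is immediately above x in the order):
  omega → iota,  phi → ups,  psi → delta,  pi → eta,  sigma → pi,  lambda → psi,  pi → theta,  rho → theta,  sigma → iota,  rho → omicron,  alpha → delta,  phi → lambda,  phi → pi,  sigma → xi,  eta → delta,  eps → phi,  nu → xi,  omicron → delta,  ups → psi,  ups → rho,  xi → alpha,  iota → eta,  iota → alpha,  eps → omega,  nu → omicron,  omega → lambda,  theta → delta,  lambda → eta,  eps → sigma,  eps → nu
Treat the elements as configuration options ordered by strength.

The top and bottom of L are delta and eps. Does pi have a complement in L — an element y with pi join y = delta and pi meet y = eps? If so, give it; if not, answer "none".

Need y with pi ∨ y = delta and pi ∧ y = eps.
Checking each element gives: nu.

nu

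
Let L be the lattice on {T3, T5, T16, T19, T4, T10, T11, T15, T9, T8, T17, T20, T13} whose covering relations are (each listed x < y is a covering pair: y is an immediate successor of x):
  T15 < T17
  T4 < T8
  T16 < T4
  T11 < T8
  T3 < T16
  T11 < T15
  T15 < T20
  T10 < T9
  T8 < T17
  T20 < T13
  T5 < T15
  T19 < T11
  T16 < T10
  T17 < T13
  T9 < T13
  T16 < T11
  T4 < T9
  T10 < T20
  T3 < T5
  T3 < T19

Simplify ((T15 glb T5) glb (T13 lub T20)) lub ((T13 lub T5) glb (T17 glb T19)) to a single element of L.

T15 ∧ T5 = T5
T13 ∨ T20 = T13
T5 ∧ T13 = T5
T13 ∨ T5 = T13
T17 ∧ T19 = T19
T13 ∧ T19 = T19
T5 ∨ T19 = T15

T15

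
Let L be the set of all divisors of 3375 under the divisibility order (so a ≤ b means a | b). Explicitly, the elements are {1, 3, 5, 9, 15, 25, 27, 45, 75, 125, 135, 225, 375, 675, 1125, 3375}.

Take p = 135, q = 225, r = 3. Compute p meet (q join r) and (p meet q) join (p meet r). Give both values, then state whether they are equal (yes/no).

45; 45; yes

q join r = 225, so p meet (q join r) = 135 meet 225 = 45.
p meet q = 45 and p meet r = 3, so (p meet q) join (p meet r) = 45 join 3 = 45.
Equal: yes.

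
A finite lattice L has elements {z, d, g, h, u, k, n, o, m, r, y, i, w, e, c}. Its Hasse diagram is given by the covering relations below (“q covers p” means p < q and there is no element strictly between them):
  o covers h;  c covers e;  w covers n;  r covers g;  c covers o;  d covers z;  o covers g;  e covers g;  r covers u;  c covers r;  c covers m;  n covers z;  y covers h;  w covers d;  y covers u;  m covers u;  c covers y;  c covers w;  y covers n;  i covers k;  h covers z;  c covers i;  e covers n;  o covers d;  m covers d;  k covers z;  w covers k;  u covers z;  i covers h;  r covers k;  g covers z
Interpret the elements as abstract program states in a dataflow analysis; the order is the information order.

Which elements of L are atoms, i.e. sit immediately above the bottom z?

d, g, h, k, n, u

The atoms are exactly the elements that cover z: d, g, h, k, n, u.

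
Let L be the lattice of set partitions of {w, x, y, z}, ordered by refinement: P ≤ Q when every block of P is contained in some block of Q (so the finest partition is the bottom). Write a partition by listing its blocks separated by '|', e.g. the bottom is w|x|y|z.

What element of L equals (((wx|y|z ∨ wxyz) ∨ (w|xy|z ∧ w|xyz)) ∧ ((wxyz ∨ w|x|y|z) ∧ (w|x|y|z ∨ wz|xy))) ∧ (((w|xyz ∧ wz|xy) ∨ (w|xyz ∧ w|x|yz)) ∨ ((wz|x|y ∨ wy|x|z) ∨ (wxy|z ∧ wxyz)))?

wz|xy

wx|y|z ∨ wxyz = wxyz
w|xy|z ∧ w|xyz = w|xy|z
wxyz ∨ w|xy|z = wxyz
wxyz ∨ w|x|y|z = wxyz
w|x|y|z ∨ wz|xy = wz|xy
wxyz ∧ wz|xy = wz|xy
wxyz ∧ wz|xy = wz|xy
w|xyz ∧ wz|xy = w|xy|z
w|xyz ∧ w|x|yz = w|x|yz
w|xy|z ∨ w|x|yz = w|xyz
wz|x|y ∨ wy|x|z = wyz|x
wxy|z ∧ wxyz = wxy|z
wyz|x ∨ wxy|z = wxyz
w|xyz ∨ wxyz = wxyz
wz|xy ∧ wxyz = wz|xy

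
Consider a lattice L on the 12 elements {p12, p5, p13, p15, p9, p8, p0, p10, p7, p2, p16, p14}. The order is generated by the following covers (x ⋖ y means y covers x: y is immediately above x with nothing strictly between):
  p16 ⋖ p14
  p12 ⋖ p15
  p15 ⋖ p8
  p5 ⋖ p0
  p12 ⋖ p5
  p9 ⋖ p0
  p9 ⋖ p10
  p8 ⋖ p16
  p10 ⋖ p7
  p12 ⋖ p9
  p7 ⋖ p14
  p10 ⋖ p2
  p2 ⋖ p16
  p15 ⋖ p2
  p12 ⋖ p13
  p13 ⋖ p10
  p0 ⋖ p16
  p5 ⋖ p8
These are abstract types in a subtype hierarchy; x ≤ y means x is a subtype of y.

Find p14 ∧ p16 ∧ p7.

Common lower bounds of {p14, p16, p7}: p10, p12, p13, p9.
The greatest among these is p10.

p10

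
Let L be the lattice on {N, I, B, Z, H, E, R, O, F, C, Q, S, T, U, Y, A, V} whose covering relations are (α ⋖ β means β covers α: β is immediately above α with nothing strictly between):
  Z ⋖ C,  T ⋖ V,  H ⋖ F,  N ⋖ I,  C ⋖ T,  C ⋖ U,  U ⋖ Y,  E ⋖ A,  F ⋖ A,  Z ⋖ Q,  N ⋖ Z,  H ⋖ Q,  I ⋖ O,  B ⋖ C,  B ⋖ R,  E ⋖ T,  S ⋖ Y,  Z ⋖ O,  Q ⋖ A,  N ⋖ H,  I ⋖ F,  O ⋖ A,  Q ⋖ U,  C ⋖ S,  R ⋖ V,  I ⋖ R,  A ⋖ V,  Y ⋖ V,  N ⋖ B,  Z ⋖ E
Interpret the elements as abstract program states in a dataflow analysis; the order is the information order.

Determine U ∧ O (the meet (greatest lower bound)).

Z

Common lower bounds of {U, O}: N, Z.
The greatest among these is Z.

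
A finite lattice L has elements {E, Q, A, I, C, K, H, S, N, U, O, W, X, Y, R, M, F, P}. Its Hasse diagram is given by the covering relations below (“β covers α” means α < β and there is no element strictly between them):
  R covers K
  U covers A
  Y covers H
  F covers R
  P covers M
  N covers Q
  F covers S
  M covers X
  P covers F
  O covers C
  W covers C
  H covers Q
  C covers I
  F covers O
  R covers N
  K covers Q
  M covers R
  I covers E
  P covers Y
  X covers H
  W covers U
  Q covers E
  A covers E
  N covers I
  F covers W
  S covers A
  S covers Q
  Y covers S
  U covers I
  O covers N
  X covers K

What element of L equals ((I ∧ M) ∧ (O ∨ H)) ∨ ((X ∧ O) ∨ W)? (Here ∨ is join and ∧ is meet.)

I ∧ M = I
O ∨ H = P
I ∧ P = I
X ∧ O = Q
Q ∨ W = F
I ∨ F = F

F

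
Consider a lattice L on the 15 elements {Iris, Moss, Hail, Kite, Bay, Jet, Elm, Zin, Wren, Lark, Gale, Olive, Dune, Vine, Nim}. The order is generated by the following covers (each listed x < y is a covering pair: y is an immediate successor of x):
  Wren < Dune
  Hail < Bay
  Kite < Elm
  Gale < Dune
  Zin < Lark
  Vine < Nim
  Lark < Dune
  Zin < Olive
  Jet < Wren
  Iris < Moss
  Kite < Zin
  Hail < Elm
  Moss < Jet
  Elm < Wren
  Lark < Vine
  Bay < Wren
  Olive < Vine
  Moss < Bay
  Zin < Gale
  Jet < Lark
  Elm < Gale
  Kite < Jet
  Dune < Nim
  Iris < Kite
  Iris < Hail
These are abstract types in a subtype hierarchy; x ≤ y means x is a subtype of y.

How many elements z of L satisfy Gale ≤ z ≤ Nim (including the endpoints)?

3

The interval [Gale, Nim] = {Dune, Gale, Nim}, which has 3 elements.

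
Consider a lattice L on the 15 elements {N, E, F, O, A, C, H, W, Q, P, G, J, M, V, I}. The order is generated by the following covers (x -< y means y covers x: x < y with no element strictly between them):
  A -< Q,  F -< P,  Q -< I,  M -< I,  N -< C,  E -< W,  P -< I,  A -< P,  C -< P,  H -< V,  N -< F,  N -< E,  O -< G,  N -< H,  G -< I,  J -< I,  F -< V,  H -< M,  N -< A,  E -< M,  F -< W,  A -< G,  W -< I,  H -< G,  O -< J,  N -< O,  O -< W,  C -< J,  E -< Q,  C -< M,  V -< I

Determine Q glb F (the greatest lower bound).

N

Common lower bounds of {Q, F}: N.
The greatest among these is N.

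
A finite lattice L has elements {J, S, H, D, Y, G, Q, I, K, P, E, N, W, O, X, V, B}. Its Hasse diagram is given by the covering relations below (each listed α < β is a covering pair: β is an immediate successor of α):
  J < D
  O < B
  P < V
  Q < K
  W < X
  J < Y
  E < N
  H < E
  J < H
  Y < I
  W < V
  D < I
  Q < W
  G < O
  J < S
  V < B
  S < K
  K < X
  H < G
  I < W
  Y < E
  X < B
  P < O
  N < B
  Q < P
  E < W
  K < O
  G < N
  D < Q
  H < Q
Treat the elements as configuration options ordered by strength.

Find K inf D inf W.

D

Common lower bounds of {K, D, W}: D, J.
The greatest among these is D.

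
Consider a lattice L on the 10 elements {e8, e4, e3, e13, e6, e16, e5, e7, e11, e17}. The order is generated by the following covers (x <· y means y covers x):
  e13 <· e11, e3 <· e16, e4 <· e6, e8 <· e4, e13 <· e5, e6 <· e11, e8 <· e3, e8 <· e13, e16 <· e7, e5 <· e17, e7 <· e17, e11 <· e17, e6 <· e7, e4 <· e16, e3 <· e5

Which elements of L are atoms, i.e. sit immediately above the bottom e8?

e13, e3, e4

The atoms are exactly the elements that cover e8: e13, e3, e4.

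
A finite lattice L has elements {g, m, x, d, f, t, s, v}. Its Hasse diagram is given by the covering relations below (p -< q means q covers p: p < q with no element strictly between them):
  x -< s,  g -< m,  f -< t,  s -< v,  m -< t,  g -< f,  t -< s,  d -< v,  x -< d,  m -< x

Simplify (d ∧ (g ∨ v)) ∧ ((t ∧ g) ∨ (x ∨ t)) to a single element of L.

g ∨ v = v
d ∧ v = d
t ∧ g = g
x ∨ t = s
g ∨ s = s
d ∧ s = x

x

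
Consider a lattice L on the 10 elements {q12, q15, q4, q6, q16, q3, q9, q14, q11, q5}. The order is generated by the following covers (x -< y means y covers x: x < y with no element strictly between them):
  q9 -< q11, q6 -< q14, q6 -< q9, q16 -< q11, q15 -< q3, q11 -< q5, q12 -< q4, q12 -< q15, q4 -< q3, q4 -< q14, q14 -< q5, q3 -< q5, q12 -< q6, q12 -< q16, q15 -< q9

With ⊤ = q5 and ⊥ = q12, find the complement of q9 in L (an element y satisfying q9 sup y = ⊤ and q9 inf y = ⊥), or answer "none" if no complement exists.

Need y with q9 ∨ y = q5 and q9 ∧ y = q12.
Checking each element gives: q4.

q4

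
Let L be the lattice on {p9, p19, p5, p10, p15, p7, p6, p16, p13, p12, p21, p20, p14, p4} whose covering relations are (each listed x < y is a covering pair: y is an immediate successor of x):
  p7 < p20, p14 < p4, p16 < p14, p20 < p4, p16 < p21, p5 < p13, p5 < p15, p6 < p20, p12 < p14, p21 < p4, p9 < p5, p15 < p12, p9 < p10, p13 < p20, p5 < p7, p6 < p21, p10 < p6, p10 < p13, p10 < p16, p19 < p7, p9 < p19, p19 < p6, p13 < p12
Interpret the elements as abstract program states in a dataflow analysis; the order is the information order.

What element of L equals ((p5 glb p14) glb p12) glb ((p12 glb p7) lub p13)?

p5 ∧ p14 = p5
p5 ∧ p12 = p5
p12 ∧ p7 = p5
p5 ∨ p13 = p13
p5 ∧ p13 = p5

p5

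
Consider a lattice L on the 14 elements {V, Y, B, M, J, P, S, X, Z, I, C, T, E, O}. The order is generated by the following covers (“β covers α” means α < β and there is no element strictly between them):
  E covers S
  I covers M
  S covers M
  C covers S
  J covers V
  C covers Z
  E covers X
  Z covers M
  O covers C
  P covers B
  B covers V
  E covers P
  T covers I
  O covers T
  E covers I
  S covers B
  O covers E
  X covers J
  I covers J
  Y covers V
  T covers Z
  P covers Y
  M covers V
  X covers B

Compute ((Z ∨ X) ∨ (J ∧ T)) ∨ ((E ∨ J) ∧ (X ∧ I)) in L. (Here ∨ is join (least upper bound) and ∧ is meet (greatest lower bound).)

O

Z ∨ X = O
J ∧ T = J
O ∨ J = O
E ∨ J = E
X ∧ I = J
E ∧ J = J
O ∨ J = O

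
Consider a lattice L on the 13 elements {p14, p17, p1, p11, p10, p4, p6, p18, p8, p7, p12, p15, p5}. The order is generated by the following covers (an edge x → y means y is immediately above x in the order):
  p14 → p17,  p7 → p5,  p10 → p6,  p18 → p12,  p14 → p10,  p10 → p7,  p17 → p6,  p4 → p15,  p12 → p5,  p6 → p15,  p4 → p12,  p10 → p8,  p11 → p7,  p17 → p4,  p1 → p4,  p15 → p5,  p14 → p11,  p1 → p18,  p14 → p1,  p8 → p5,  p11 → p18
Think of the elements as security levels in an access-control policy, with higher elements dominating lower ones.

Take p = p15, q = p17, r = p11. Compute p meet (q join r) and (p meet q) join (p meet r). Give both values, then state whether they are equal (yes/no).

q join r = p12, so p meet (q join r) = p15 meet p12 = p4.
p meet q = p17 and p meet r = p14, so (p meet q) join (p meet r) = p17 join p14 = p17.
Equal: no.

p4; p17; no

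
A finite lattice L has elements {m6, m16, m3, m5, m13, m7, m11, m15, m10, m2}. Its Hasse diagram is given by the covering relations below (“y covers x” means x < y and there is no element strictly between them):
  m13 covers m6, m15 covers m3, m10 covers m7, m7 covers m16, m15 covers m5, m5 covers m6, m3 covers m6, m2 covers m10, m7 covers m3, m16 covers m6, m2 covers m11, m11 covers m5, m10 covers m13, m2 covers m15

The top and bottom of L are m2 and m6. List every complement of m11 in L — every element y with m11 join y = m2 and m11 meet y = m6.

Need y with m11 ∨ y = m2 and m11 ∧ y = m6.
Checking each element gives: m10, m13, m16, m3, m7.

m10, m13, m16, m3, m7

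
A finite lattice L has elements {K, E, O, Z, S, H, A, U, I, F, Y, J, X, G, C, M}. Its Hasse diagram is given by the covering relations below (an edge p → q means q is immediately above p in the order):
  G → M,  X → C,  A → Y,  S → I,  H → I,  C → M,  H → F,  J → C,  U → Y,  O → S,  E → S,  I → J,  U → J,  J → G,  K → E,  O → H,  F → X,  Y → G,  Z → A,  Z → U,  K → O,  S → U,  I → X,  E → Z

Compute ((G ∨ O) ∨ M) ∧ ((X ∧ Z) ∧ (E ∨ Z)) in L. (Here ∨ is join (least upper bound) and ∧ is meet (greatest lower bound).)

G ∨ O = G
G ∨ M = M
X ∧ Z = E
E ∨ Z = Z
E ∧ Z = E
M ∧ E = E

E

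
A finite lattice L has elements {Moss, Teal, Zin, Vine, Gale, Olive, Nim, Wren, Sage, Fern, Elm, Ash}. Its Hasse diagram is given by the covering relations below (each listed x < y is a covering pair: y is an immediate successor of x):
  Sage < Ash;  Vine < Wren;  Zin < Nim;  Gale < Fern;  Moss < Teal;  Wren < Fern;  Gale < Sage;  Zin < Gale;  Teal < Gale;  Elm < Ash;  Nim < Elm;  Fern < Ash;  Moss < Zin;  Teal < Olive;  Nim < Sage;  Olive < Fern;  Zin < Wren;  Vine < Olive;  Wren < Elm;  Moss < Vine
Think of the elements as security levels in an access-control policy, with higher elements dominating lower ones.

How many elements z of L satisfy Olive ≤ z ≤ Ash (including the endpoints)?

The interval [Olive, Ash] = {Ash, Fern, Olive}, which has 3 elements.

3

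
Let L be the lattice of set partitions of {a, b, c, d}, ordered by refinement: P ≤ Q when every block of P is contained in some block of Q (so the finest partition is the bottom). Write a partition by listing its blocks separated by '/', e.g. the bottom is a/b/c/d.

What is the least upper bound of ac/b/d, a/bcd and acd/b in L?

abcd

Common upper bounds of {ac/b/d, a/bcd, acd/b}: abcd.
The least among these is abcd.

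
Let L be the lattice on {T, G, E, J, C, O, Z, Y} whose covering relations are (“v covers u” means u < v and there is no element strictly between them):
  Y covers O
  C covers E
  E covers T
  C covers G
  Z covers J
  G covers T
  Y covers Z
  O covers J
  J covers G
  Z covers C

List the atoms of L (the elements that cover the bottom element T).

E, G

The atoms are exactly the elements that cover T: E, G.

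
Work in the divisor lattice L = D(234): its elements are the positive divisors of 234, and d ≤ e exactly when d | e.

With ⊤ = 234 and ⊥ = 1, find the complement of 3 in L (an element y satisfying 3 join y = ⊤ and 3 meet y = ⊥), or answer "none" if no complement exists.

none

For every candidate y, either 3 ∨ y ≠ 234 or 3 ∧ y ≠ 1; no complement exists.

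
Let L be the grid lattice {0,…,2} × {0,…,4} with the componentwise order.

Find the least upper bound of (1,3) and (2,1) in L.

In a product of chains, the join is componentwise max, giving (2,3).

(2,3)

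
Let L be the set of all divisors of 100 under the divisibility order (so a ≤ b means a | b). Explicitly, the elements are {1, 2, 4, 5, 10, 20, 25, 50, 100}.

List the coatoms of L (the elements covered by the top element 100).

The coatoms are exactly the elements covered by 100: 20, 50.

20, 50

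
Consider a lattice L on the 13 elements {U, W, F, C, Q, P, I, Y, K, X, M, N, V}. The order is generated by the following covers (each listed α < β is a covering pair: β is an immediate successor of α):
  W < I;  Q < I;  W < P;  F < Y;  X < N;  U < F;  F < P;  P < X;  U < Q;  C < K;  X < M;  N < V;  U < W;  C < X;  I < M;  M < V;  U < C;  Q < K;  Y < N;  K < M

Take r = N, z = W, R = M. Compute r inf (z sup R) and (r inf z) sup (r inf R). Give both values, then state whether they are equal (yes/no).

z sup R = M, so r inf (z sup R) = N inf M = X.
r inf z = W and r inf R = X, so (r inf z) sup (r inf R) = W sup X = X.
Equal: yes.

X; X; yes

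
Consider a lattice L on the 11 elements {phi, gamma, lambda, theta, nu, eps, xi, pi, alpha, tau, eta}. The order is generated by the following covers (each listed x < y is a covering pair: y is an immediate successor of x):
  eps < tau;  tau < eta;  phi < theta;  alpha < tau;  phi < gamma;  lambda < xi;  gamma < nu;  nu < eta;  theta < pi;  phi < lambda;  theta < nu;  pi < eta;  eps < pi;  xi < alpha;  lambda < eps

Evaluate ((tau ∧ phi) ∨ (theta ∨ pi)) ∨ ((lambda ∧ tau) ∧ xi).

pi

tau ∧ phi = phi
theta ∨ pi = pi
phi ∨ pi = pi
lambda ∧ tau = lambda
lambda ∧ xi = lambda
pi ∨ lambda = pi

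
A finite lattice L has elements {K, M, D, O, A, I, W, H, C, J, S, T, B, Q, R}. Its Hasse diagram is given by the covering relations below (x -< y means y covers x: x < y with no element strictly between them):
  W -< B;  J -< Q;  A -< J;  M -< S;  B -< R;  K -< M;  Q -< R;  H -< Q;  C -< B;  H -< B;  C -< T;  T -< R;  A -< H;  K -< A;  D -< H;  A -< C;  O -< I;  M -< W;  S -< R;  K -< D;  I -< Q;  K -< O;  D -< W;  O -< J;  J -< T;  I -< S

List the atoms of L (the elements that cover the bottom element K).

A, D, M, O

The atoms are exactly the elements that cover K: A, D, M, O.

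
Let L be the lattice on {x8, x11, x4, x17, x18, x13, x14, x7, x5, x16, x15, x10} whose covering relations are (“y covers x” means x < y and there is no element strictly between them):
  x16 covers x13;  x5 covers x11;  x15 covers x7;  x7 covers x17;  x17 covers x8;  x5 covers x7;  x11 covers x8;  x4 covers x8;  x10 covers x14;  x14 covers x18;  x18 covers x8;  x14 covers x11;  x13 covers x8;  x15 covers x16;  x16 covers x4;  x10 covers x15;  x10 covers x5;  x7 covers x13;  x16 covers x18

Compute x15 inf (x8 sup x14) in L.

x18

x8 ∨ x14 = x14
x15 ∧ x14 = x18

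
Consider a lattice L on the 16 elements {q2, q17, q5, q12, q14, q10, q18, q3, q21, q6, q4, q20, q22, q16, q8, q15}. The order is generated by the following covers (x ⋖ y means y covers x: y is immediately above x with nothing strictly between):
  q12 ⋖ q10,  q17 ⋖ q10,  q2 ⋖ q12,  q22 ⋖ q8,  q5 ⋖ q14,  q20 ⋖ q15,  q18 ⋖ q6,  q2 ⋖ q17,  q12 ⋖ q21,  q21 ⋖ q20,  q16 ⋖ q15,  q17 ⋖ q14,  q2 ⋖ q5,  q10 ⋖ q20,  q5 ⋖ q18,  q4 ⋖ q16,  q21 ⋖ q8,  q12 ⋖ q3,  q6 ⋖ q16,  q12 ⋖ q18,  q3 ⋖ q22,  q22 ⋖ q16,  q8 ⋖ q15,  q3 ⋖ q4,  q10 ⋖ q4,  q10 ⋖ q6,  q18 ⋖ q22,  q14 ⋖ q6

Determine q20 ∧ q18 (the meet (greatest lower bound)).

Common lower bounds of {q20, q18}: q12, q2.
The greatest among these is q12.

q12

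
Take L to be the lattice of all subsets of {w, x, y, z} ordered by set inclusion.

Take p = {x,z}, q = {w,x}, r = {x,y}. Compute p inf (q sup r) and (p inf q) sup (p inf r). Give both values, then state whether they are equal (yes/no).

{x}; {x}; yes

q sup r = {w,x,y}, so p inf (q sup r) = {x,z} inf {w,x,y} = {x}.
p inf q = {x} and p inf r = {x}, so (p inf q) sup (p inf r) = {x} sup {x} = {x}.
Equal: yes.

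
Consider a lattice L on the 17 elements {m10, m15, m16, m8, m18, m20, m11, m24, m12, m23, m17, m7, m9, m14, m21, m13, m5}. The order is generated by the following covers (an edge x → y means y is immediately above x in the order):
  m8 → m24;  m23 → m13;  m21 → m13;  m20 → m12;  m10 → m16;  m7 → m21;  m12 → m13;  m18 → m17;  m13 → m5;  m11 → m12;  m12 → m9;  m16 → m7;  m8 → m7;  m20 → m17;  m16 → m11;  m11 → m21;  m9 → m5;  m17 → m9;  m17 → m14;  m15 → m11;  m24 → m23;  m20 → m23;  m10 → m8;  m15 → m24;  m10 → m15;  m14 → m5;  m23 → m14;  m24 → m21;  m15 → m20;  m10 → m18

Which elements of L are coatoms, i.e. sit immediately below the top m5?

m13, m14, m9

The coatoms are exactly the elements covered by m5: m13, m14, m9.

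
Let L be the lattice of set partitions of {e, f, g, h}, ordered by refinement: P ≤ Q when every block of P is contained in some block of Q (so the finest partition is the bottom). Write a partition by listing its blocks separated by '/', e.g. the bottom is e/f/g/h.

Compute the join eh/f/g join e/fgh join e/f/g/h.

efgh

Common upper bounds of {eh/f/g, e/fgh, e/f/g/h}: efgh.
The least among these is efgh.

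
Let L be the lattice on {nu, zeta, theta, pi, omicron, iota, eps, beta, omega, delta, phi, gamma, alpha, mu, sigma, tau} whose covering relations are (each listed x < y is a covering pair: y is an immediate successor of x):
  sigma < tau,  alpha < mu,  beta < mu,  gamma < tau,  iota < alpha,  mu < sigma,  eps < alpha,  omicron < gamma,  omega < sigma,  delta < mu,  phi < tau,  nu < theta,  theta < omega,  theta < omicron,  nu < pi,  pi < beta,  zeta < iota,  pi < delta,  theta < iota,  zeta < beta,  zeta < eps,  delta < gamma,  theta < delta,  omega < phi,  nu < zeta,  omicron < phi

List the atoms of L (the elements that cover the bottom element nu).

pi, theta, zeta

The atoms are exactly the elements that cover nu: pi, theta, zeta.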